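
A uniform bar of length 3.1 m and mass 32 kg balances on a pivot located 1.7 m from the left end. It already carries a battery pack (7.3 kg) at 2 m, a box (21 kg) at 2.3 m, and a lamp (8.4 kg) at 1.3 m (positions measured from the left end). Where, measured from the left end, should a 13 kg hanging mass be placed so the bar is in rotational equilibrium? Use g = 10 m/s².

x ≈ 1.19 m from the left end

Sum moments about the pivot (at 1.7 m from the left end) (the support reaction has zero arm there).
Beam weight: 32 × 10 = 320 N down at 1.55 m → arm 0.15 m, τ = 320 × 0.15 = 48 N·m counterclockwise.
Battery pack: 7.3 × 10 = 73 N down at 2 m → arm 0.3 m, τ = 73 × 0.3 = 21.9 N·m clockwise.
Box: 21 × 10 = 210 N down at 2.3 m → arm 0.6 m, τ = 210 × 0.6 = 126 N·m clockwise.
Lamp: 8.4 × 10 = 84 N down at 1.3 m → arm 0.4 m, τ = 84 × 0.4 = 33.6 N·m counterclockwise.
Net moment of existing loads = 66.3 N·m clockwise.
The hanging mass weighs 13 × 10 = 130 N and must supply an equal counterclockwise moment, so its lever arm about the pivot is 66.3 / 130 = 0.51 m.
That puts it at 1.7 − 0.51 = 1.19 m from the left end.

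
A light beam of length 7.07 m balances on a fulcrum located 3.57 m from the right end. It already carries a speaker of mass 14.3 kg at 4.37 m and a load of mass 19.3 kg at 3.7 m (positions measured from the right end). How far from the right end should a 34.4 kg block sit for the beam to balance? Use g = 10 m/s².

About the fulcrum (at 3.57 m from the right end):
Speaker: 14.3 × 10 = 143 N down at 4.37 m → arm 0.8 m, τ = 143 × 0.8 = 114.4 N·m counterclockwise.
Load: 19.3 × 10 = 193 N down at 3.7 m → arm 0.13 m, τ = 193 × 0.13 = 25.09 N·m counterclockwise.
Net moment of existing loads = 139.5 N·m counterclockwise.
The block weighs 34.4 × 10 = 344 N and must supply an equal clockwise moment, so its lever arm about the fulcrum is 139.5 / 344 = 0.406 m.
That puts it at 3.57 − 0.406 = 3.16 m from the right end.

x ≈ 3.16 m from the right end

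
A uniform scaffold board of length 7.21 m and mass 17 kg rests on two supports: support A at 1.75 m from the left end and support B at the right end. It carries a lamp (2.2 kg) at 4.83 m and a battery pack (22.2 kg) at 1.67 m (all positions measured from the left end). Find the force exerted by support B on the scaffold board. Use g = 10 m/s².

R_B ≈ 66.9 N

About support A:
Beam weight: 17 × 10 = 170 N down at 3.605 m → arm 1.855 m, τ = 170 × 1.855 = 315.4 N·m clockwise.
Lamp: 2.2 × 10 = 22 N down at 4.83 m → arm 3.08 m, τ = 22 × 3.08 = 67.76 N·m clockwise.
Battery pack: 22.2 × 10 = 222 N down at 1.67 m → arm 0.08 m, τ = 222 × 0.08 = 17.76 N·m counterclockwise.
Net load moment about support A = 365.4 N·m clockwise.
Reaction R at support B is upward at 7.21 m, arm 5.46 m → moment R × 5.46 counterclockwise.
Setting net torque to zero: R × 5.46 = 365.4 → R = 66.9 N.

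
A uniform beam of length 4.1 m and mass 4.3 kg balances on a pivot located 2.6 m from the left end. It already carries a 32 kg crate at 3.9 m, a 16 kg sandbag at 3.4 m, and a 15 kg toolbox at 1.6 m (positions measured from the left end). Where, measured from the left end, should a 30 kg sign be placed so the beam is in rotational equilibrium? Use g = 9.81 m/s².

x ≈ 1.37 m from the left end

Sum moments about the pivot (at 2.6 m from the left end) (the support reaction has zero arm there).
Beam weight: 4.3 × 9.81 = 42.18 N down at 2.05 m → arm 0.55 m, τ = 42.18 × 0.55 = 23.2 N·m counterclockwise.
Crate: 32 × 9.81 = 313.9 N down at 3.9 m → arm 1.3 m, τ = 313.9 × 1.3 = 408.1 N·m clockwise.
Sandbag: 16 × 9.81 = 157 N down at 3.4 m → arm 0.8 m, τ = 157 × 0.8 = 125.6 N·m clockwise.
Toolbox: 15 × 9.81 = 147.2 N down at 1.6 m → arm 1 m, τ = 147.2 × 1 = 147.2 N·m counterclockwise.
Net moment of existing loads = 363.3 N·m clockwise.
The sign weighs 30 × 9.81 = 294.3 N and must supply an equal counterclockwise moment, so its lever arm about the pivot is 363.3 / 294.3 = 1.23 m.
That puts it at 2.6 − 1.23 = 1.37 m from the left end.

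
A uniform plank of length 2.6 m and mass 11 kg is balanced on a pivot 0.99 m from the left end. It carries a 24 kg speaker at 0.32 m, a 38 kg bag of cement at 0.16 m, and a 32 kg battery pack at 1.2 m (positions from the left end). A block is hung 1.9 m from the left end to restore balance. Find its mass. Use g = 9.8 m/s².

Sum moments about the pivot (at 0.99 m from the left end) (the support reaction has zero arm there).
Beam weight: 11 × 9.8 = 107.8 N down at 1.3 m → arm 0.31 m, τ = 107.8 × 0.31 = 33.42 N·m clockwise.
Speaker: 24 × 9.8 = 235.2 N down at 0.32 m → arm 0.67 m, τ = 235.2 × 0.67 = 157.6 N·m counterclockwise.
Bag of cement: 38 × 9.8 = 372.4 N down at 0.16 m → arm 0.83 m, τ = 372.4 × 0.83 = 309.1 N·m counterclockwise.
Battery pack: 32 × 9.8 = 313.6 N down at 1.2 m → arm 0.21 m, τ = 313.6 × 0.21 = 65.86 N·m clockwise.
Net moment of known loads = 367.4 N·m counterclockwise.
An unknown mass m at 1.9 m has arm 0.91 m; its moment is m·g·0.91 clockwise.
Balancing moments: m × 9.8 × 0.91 = 367.4, giving m = 367.4 / (9.8 × 0.91) = 41.2 kg.

m ≈ 41.2 kg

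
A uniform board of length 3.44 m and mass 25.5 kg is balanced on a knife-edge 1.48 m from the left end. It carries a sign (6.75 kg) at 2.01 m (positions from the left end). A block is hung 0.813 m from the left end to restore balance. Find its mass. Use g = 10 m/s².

m ≈ 14.5 kg

Sum moments about the knife-edge (at 1.48 m from the left end) (the support reaction has zero arm there).
Beam weight: 25.5 × 10 = 255 N down at 1.72 m → arm 0.24 m, τ = 255 × 0.24 = 61.2 N·m clockwise.
Sign: 6.75 × 10 = 67.5 N down at 2.01 m → arm 0.53 m, τ = 67.5 × 0.53 = 35.77 N·m clockwise.
Net moment of known loads = 96.97 N·m clockwise.
An unknown mass m at 0.813 m has arm 0.667 m; its moment is m·g·0.667 counterclockwise.
For rotational equilibrium, m × 10 × 0.667 = 96.97, so m = 96.97 / (10 × 0.667) = 14.5 kg.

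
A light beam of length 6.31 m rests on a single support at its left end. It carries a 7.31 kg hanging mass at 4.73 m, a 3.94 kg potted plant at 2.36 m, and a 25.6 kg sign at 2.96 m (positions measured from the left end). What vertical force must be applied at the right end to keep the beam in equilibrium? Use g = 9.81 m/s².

Choose the left end as the axis so the unknown pivot reaction has zero arm there.
Hanging mass: 7.31 × 9.81 = 71.71 N down at 4.73 m → arm 4.73 m, τ = 71.71 × 4.73 = 339.2 N·m clockwise.
Potted plant: 3.94 × 9.81 = 38.65 N down at 2.36 m → arm 2.36 m, τ = 38.65 × 2.36 = 91.21 N·m clockwise.
Sign: 25.6 × 9.81 = 251.1 N down at 2.96 m → arm 2.96 m, τ = 251.1 × 2.96 = 743.3 N·m clockwise.
Net moment of the loads = 1174 N·m clockwise.
The upward force F acts at the right end, arm 6.31 m, giving F × 6.31 counterclockwise.
Setting net torque to zero: F × 6.31 = 1174 → F = 1174 / 6.31 = 186 N.

F ≈ 186 N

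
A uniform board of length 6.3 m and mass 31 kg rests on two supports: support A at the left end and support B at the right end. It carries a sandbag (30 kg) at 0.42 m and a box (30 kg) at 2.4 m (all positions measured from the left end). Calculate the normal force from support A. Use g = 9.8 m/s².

R_A ≈ 608 N

Sum moments about support B (its reaction then has zero moment arm).
Beam weight: 31 × 9.8 = 303.8 N down at 3.15 m → arm 3.15 m, τ = 303.8 × 3.15 = 957 N·m counterclockwise.
Sandbag: 30 × 9.8 = 294 N down at 0.42 m → arm 5.88 m, τ = 294 × 5.88 = 1729 N·m counterclockwise.
Box: 30 × 9.8 = 294 N down at 2.4 m → arm 3.9 m, τ = 294 × 3.9 = 1147 N·m counterclockwise.
Net load moment about support B = 3833 N·m counterclockwise.
Reaction R at support A is upward at 0 m, arm 6.3 m → moment R × 6.3 clockwise.
Setting net torque to zero: R × 6.3 = 3833 → R = 608 N.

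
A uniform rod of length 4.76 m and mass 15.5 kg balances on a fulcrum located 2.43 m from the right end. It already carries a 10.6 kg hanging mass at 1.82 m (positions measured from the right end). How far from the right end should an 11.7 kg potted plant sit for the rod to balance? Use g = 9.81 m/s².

x ≈ 3.05 m from the right end

Take moments about the fulcrum (at 2.43 m from the right end).
Beam weight: 15.5 × 9.81 = 152.1 N down at 2.38 m → arm 0.05 m, τ = 152.1 × 0.05 = 7.605 N·m clockwise.
Hanging mass: 10.6 × 9.81 = 104 N down at 1.82 m → arm 0.61 m, τ = 104 × 0.61 = 63.44 N·m clockwise.
Net moment of existing loads = 71.05 N·m clockwise.
The potted plant weighs 11.7 × 9.81 = 114.8 N and must supply an equal counterclockwise moment, so its lever arm about the fulcrum is 71.05 / 114.8 = 0.619 m.
That puts it at 2.43 + 0.619 = 3.05 m from the right end.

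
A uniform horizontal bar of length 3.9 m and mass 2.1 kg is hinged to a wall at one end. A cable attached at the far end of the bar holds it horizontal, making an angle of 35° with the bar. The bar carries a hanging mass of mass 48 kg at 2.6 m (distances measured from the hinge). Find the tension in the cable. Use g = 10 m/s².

Choose the hinge as the axis so the unknown hinge reaction has zero arm there.
Beam weight: 2.1 × 10 = 21 N down at 1.95 m → arm 1.95 m, τ = 21 × 1.95 = 40.95 N·m clockwise.
Hanging mass: 48 × 10 = 480 N down at 2.6 m → arm 2.6 m, τ = 480 × 2.6 = 1248 N·m clockwise.
Total clockwise load moment = 1289 N·m.
The cable tension T acts at 3.9 m; only its component perpendicular to the bar, T sinθ, produces torque. sin 35° = 0.5736.
Setting net torque to zero: T × 3.9 × 0.5736 = 1289 → T = 1289 / 2.237 = 576 N.

T ≈ 576 N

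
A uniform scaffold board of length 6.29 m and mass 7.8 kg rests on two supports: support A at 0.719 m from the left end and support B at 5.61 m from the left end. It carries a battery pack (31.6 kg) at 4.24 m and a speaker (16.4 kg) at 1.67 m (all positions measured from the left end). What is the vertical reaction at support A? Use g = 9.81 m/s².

R_A ≈ 255 N

About support B:
Beam weight: 7.8 × 9.81 = 76.52 N down at 3.145 m → arm 2.465 m, τ = 76.52 × 2.465 = 188.6 N·m counterclockwise.
Battery pack: 31.6 × 9.81 = 310 N down at 4.24 m → arm 1.37 m, τ = 310 × 1.37 = 424.7 N·m counterclockwise.
Speaker: 16.4 × 9.81 = 160.9 N down at 1.67 m → arm 3.94 m, τ = 160.9 × 3.94 = 633.9 N·m counterclockwise.
Net load moment about support B = 1247 N·m counterclockwise.
Reaction R at support A is upward at 0.719 m, arm 4.891 m → moment R × 4.891 clockwise.
Στ = 0 ⇒ R × 4.891 = 1247 ⇒ R = 255 N.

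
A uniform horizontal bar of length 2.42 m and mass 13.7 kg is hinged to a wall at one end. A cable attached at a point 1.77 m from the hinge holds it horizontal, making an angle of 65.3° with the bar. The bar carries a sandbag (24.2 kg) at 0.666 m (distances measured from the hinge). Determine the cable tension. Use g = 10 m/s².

T ≈ 203 N

Taking torques about the hinge:
Beam weight: 13.7 × 10 = 137 N down at 1.21 m → arm 1.21 m, τ = 137 × 1.21 = 165.8 N·m clockwise.
Sandbag: 24.2 × 10 = 242 N down at 0.666 m → arm 0.666 m, τ = 242 × 0.666 = 161.2 N·m clockwise.
Total clockwise load moment = 327 N·m.
The cable tension T acts at 1.77 m; only its component perpendicular to the bar, T sinθ, produces torque. sin 65.3° = 0.9085.
Setting net torque to zero: T × 1.77 × 0.9085 = 327 → T = 327 / 1.608 = 203 N.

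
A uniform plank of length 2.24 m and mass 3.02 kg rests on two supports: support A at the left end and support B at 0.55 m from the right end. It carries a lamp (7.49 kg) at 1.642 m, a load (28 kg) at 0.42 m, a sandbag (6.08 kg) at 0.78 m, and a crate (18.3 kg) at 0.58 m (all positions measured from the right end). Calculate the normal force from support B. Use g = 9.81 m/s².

Take moments about support A.
Beam weight: 3.02 × 9.81 = 29.63 N down at 1.12 m → arm 1.12 m, τ = 29.63 × 1.12 = 33.19 N·m clockwise.
Lamp: 7.49 × 9.81 = 73.48 N down at 1.642 m → arm 0.598 m, τ = 73.48 × 0.598 = 43.94 N·m clockwise.
Load: 28 × 9.81 = 274.7 N down at 0.42 m → arm 1.82 m, τ = 274.7 × 1.82 = 500 N·m clockwise.
Sandbag: 6.08 × 9.81 = 59.64 N down at 0.78 m → arm 1.46 m, τ = 59.64 × 1.46 = 87.07 N·m clockwise.
Crate: 18.3 × 9.81 = 179.5 N down at 0.58 m → arm 1.66 m, τ = 179.5 × 1.66 = 298 N·m clockwise.
Net load moment about support A = 962.2 N·m clockwise.
Reaction R at support B is upward at 0.55 m, arm 1.69 m → moment R × 1.69 counterclockwise.
For rotational equilibrium, R × 1.69 = 962.2, so R = 569 N.

R_B ≈ 569 N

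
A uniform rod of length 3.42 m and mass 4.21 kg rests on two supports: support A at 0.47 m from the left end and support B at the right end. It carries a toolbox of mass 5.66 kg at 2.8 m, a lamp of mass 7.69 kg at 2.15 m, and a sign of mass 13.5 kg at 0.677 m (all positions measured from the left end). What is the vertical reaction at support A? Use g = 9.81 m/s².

Take moments about support B.
Beam weight: 4.21 × 9.81 = 41.3 N down at 1.71 m → arm 1.71 m, τ = 41.3 × 1.71 = 70.62 N·m counterclockwise.
Toolbox: 5.66 × 9.81 = 55.52 N down at 2.8 m → arm 0.62 m, τ = 55.52 × 0.62 = 34.42 N·m counterclockwise.
Lamp: 7.69 × 9.81 = 75.44 N down at 2.15 m → arm 1.27 m, τ = 75.44 × 1.27 = 95.81 N·m counterclockwise.
Sign: 13.5 × 9.81 = 132.4 N down at 0.677 m → arm 2.743 m, τ = 132.4 × 2.743 = 363.2 N·m counterclockwise.
Net load moment about support B = 564 N·m counterclockwise.
Reaction R at support A is upward at 0.47 m, arm 2.95 m → moment R × 2.95 clockwise.
For rotational equilibrium, R × 2.95 = 564, so R = 191 N.

R_A ≈ 191 N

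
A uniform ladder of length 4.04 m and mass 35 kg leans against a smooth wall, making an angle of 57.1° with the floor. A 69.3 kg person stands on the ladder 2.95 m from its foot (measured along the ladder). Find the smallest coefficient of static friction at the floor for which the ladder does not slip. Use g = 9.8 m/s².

Take moments about the foot of the ladder.
Ladder weight 35×9.8 = 343 N acts at 2.02 m along the ladder; its horizontal arm is 2.02·cos57.1° = 1.097 m → τ = 376.3 N·m clockwise.
Person: 69.3×9.8 = 679.1 N at 2.95 m → arm 1.602 m → τ = 1088 N·m clockwise.
Wall normal N acts horizontally at the top; its moment arm is the height L sinθ = 4.04·sin57.1° = 3.392 m, counterclockwise.
Balancing moments: N × 3.392 = 1464, giving N = 431.6 N.
ΣFx = 0 ⇒ f = N_wall = 431.6 N. ΣFy = 0 ⇒ N_floor = 1022 N.
μ_min = f / N_floor = 431.6 / 1022 = 0.422.

μ_min ≈ 0.422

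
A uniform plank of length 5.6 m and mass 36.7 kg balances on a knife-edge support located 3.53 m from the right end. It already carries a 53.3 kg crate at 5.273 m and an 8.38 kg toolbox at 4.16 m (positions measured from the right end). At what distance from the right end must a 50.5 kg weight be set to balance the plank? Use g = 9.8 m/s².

x ≈ 2.12 m from the right end

Taking torques about the knife-edge support (at 3.53 m from the right end):
Beam weight: 36.7 × 9.8 = 359.7 N down at 2.8 m → arm 0.73 m, τ = 359.7 × 0.73 = 262.6 N·m clockwise.
Crate: 53.3 × 9.8 = 522.3 N down at 5.273 m → arm 1.743 m, τ = 522.3 × 1.743 = 910.4 N·m counterclockwise.
Toolbox: 8.38 × 9.8 = 82.12 N down at 4.16 m → arm 0.63 m, τ = 82.12 × 0.63 = 51.74 N·m counterclockwise.
Net moment of existing loads = 699.5 N·m counterclockwise.
The weight weighs 50.5 × 9.8 = 494.9 N and must supply an equal clockwise moment, so its lever arm about the knife-edge support is 699.5 / 494.9 = 1.41 m.
That puts it at 3.53 − 1.41 = 2.12 m from the right end.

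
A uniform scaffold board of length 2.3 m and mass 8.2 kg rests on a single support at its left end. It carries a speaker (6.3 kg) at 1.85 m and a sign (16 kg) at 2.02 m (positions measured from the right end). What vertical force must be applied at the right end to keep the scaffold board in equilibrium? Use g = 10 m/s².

F ≈ 72.8 N

Choose the left end as the axis so the unknown pivot reaction has zero arm there.
Beam weight: 8.2 × 10 = 82 N down at 1.15 m → arm 1.15 m, τ = 82 × 1.15 = 94.3 N·m clockwise.
Speaker: 6.3 × 10 = 63 N down at 1.85 m → arm 0.45 m, τ = 63 × 0.45 = 28.35 N·m clockwise.
Sign: 16 × 10 = 160 N down at 2.02 m → arm 0.28 m, τ = 160 × 0.28 = 44.8 N·m clockwise.
Net moment of the loads = 167.4 N·m clockwise.
The upward force F acts at the right end, arm 2.3 m, giving F × 2.3 counterclockwise.
For rotational equilibrium, F × 2.3 = 167.4, so F = 167.4 / 2.3 = 72.8 N.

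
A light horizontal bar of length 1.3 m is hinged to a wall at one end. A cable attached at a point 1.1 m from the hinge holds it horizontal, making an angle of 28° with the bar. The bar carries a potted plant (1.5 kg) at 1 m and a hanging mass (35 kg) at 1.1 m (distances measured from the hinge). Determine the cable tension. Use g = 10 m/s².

T ≈ 775 N

Choose the hinge as the axis so the unknown hinge reaction has zero arm there.
Potted plant: 1.5 × 10 = 15 N down at 1 m → arm 1 m, τ = 15 × 1 = 15 N·m clockwise.
Hanging mass: 35 × 10 = 350 N down at 1.1 m → arm 1.1 m, τ = 350 × 1.1 = 385 N·m clockwise.
Total clockwise load moment = 400 N·m.
The cable tension T acts at 1.1 m; only its component perpendicular to the bar, T sinθ, produces torque. sin 28° = 0.4695.
Balancing moments: T × 1.1 × 0.4695 = 400, giving T = 400 / 0.5164 = 775 N.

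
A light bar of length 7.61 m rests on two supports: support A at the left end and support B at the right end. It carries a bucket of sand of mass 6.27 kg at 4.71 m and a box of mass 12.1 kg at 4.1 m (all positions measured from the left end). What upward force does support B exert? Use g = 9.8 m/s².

R_B ≈ 102 N

Taking torques about support A:
Bucket of sand: 6.27 × 9.8 = 61.45 N down at 4.71 m → arm 4.71 m, τ = 61.45 × 4.71 = 289.4 N·m clockwise.
Box: 12.1 × 9.8 = 118.6 N down at 4.1 m → arm 4.1 m, τ = 118.6 × 4.1 = 486.3 N·m clockwise.
Net load moment about support A = 775.7 N·m clockwise.
Reaction R at support B is upward at 7.61 m, arm 7.61 m → moment R × 7.61 counterclockwise.
Balancing moments: R × 7.61 = 775.7, giving R = 102 N.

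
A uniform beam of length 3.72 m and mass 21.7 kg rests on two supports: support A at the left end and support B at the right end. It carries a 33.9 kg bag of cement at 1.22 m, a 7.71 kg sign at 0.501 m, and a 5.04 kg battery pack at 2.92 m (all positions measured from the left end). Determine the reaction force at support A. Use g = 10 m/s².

R_A ≈ 414 N

Sum moments about support B (its reaction then has zero moment arm).
Beam weight: 21.7 × 10 = 217 N down at 1.86 m → arm 1.86 m, τ = 217 × 1.86 = 403.6 N·m counterclockwise.
Bag of cement: 33.9 × 10 = 339 N down at 1.22 m → arm 2.5 m, τ = 339 × 2.5 = 847.5 N·m counterclockwise.
Sign: 7.71 × 10 = 77.1 N down at 0.501 m → arm 3.219 m, τ = 77.1 × 3.219 = 248.2 N·m counterclockwise.
Battery pack: 5.04 × 10 = 50.4 N down at 2.92 m → arm 0.8 m, τ = 50.4 × 0.8 = 40.32 N·m counterclockwise.
Net load moment about support B = 1540 N·m counterclockwise.
Reaction R at support A is upward at 0 m, arm 3.72 m → moment R × 3.72 clockwise.
Στ = 0 ⇒ R × 3.72 = 1540 ⇒ R = 414 N.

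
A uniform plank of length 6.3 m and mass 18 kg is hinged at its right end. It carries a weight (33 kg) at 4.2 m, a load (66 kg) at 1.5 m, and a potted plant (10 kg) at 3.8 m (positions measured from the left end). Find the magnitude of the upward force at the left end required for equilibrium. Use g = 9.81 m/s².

F ≈ 728 N

About the right end:
Beam weight: 18 × 9.81 = 176.6 N down at 3.15 m → arm 3.15 m, τ = 176.6 × 3.15 = 556.3 N·m counterclockwise.
Weight: 33 × 9.81 = 323.7 N down at 4.2 m → arm 2.1 m, τ = 323.7 × 2.1 = 679.8 N·m counterclockwise.
Load: 66 × 9.81 = 647.5 N down at 1.5 m → arm 4.8 m, τ = 647.5 × 4.8 = 3108 N·m counterclockwise.
Potted plant: 10 × 9.81 = 98.1 N down at 3.8 m → arm 2.5 m, τ = 98.1 × 2.5 = 245.2 N·m counterclockwise.
Net moment of the loads = 4589 N·m counterclockwise.
The upward force F acts at the left end, arm 6.3 m, giving F × 6.3 clockwise.
Στ = 0 ⇒ F × 6.3 = 4589 ⇒ F = 4589 / 6.3 = 728 N.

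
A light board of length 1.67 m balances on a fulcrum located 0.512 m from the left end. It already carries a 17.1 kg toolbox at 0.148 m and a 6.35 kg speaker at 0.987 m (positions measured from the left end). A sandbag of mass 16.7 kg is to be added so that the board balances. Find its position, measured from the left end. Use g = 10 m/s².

Taking torques about the fulcrum (at 0.512 m from the left end):
Toolbox: 17.1 × 10 = 171 N down at 0.148 m → arm 0.364 m, τ = 171 × 0.364 = 62.24 N·m counterclockwise.
Speaker: 6.35 × 10 = 63.5 N down at 0.987 m → arm 0.475 m, τ = 63.5 × 0.475 = 30.16 N·m clockwise.
Net moment of existing loads = 32.08 N·m counterclockwise.
The sandbag weighs 16.7 × 10 = 167 N and must supply an equal clockwise moment, so its lever arm about the fulcrum is 32.08 / 167 = 0.192 m.
That puts it at 0.512 + 0.192 = 0.704 m from the left end.

x ≈ 0.704 m from the left end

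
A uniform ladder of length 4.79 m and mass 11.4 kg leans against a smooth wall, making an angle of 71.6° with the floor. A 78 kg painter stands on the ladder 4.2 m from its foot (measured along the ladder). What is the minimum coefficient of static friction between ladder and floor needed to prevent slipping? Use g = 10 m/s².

Take moments about the foot of the ladder.
Ladder weight 11.4×10 = 114 N acts at 2.395 m along the ladder; its horizontal arm is 2.395·cos71.6° = 0.756 m → τ = 86.18 N·m clockwise.
Painter: 78×10 = 780 N at 4.2 m → arm 1.326 m → τ = 1034 N·m clockwise.
Wall normal N acts horizontally at the top; its moment arm is the height L sinθ = 4.79·sin71.6° = 4.545 m, counterclockwise.
Balancing moments: N × 4.545 = 1120, giving N = 246.4 N.
ΣFx = 0 ⇒ f = N_wall = 246.4 N. ΣFy = 0 ⇒ N_floor = 894 N.
μ_min = f / N_floor = 246.4 / 894 = 0.276.

μ_min ≈ 0.276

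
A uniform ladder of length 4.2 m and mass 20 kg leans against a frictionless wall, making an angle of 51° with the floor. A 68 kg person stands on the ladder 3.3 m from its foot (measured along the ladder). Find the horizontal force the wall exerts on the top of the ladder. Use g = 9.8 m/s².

Choose the foot of the ladder as the axis so the floor normal and friction both act there and drop out.
Ladder weight 20×9.8 = 196 N acts at 2.1 m along the ladder; its horizontal arm is 2.1·cos51° = 1.322 m → τ = 259.1 N·m clockwise.
Person: 68×9.8 = 666.4 N at 3.3 m → arm 2.077 m → τ = 1384 N·m clockwise.
Wall normal N acts horizontally at the top; its moment arm is the height L sinθ = 4.2·sin51° = 3.264 m, counterclockwise.
Στ = 0 ⇒ N × 3.264 = 1643 ⇒ N = 503 N.

N_wall ≈ 503 N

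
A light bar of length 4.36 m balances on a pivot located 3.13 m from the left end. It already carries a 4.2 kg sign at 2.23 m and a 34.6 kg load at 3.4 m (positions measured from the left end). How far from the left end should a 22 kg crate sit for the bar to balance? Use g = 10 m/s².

Take moments about the pivot (at 3.13 m from the left end).
Sign: 4.2 × 10 = 42 N down at 2.23 m → arm 0.9 m, τ = 42 × 0.9 = 37.8 N·m counterclockwise.
Load: 34.6 × 10 = 346 N down at 3.4 m → arm 0.27 m, τ = 346 × 0.27 = 93.42 N·m clockwise.
Net moment of existing loads = 55.62 N·m clockwise.
The crate weighs 22 × 10 = 220 N and must supply an equal counterclockwise moment, so its lever arm about the pivot is 55.62 / 220 = 0.253 m.
That puts it at 3.13 − 0.253 = 2.88 m from the left end.

x ≈ 2.88 m from the left end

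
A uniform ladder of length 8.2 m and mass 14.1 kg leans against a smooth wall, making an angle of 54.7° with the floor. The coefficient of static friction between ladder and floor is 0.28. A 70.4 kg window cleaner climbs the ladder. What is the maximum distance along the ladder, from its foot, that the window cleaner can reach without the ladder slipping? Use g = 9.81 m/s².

d ≈ 3.07 m

Sum moments about the foot of the ladder (the floor normal and friction both act there and drop out).
Ladder weight 14.1×9.81 = 138.3 N acts at 4.1 m along the ladder; its horizontal arm is 4.1·cos54.7° = 2.369 m → τ = 327.6 N·m clockwise.
Window cleaner weight 70.4×9.81 = 690.6 N at distance d → arm d·cos54.7° → τ = 690.6·d·0.5779 clockwise.
Wall normal N at the top has arm L sinθ = 6.692 m counterclockwise, so Στ = 0 gives N·6.692 = 327.6 + 399.1·d.
ΣFy = 0 ⇒ N_floor = 828.9 N, so the maximum friction is μ_s·N_floor = 0.28×828.9 = 232.1 N. ΣFx = 0 ⇒ N_wall = f, so at the slipping point N = 232.1 N.
Substituting: 232.1×6.692 = 327.6 + 399.1·d ⇒ d = (1553 − 327.6) / 399.1 = 3.07 m.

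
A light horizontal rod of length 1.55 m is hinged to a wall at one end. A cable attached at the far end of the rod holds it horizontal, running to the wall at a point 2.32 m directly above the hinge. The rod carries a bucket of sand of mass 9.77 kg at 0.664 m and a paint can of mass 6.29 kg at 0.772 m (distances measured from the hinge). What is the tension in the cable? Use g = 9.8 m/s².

Choose the hinge as the axis so the unknown hinge reaction has zero arm there.
Bucket of sand: 9.77 × 9.8 = 95.75 N down at 0.664 m → arm 0.664 m, τ = 95.75 × 0.664 = 63.58 N·m clockwise.
Paint can: 6.29 × 9.8 = 61.64 N down at 0.772 m → arm 0.772 m, τ = 61.64 × 0.772 = 47.59 N·m clockwise.
Total clockwise load moment = 111.2 N·m.
The cable tension T acts at 1.55 m; only its component perpendicular to the rod, T sinθ, produces torque. sinθ = h/√(h²+d²) = 2.32/√(2.32²+1.55²) = 0.8315.
Balancing moments: T × 1.55 × 0.8315 = 111.2, giving T = 111.2 / 1.289 = 86.3 N.

T ≈ 86.3 N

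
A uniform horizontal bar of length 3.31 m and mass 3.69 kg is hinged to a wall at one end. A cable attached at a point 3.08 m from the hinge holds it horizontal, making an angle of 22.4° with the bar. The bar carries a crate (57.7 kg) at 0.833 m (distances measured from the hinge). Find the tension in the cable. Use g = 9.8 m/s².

Taking torques about the hinge:
Beam weight: 3.69 × 9.8 = 36.16 N down at 1.655 m → arm 1.655 m, τ = 36.16 × 1.655 = 59.84 N·m clockwise.
Crate: 57.7 × 9.8 = 565.5 N down at 0.833 m → arm 0.833 m, τ = 565.5 × 0.833 = 471.1 N·m clockwise.
Total clockwise load moment = 530.9 N·m.
The cable tension T acts at 3.08 m; only its component perpendicular to the bar, T sinθ, produces torque. sin 22.4° = 0.3811.
For rotational equilibrium, T × 3.08 × 0.3811 = 530.9, so T = 530.9 / 1.174 = 452 N.

T ≈ 452 N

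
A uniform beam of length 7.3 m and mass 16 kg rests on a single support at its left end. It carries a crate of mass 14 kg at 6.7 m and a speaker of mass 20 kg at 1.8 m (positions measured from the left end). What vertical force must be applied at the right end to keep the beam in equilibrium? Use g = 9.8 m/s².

Take moments about the left end.
Beam weight: 16 × 9.8 = 156.8 N down at 3.65 m → arm 3.65 m, τ = 156.8 × 3.65 = 572.3 N·m clockwise.
Crate: 14 × 9.8 = 137.2 N down at 6.7 m → arm 6.7 m, τ = 137.2 × 6.7 = 919.2 N·m clockwise.
Speaker: 20 × 9.8 = 196 N down at 1.8 m → arm 1.8 m, τ = 196 × 1.8 = 352.8 N·m clockwise.
Net moment of the loads = 1844 N·m clockwise.
The upward force F acts at the right end, arm 7.3 m, giving F × 7.3 counterclockwise.
Balancing moments: F × 7.3 = 1844, giving F = 1844 / 7.3 = 253 N.

F ≈ 253 N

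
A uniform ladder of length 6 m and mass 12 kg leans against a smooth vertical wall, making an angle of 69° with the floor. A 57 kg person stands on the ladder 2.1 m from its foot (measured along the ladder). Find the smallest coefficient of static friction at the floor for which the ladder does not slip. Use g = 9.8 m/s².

Take moments about the foot of the ladder.
Ladder weight 12×9.8 = 117.6 N acts at 3 m along the ladder; its horizontal arm is 3·cos69° = 1.075 m → τ = 126.4 N·m clockwise.
Person: 57×9.8 = 558.6 N at 2.1 m → arm 0.7526 m → τ = 420.4 N·m clockwise.
Wall normal N acts horizontally at the top; its moment arm is the height L sinθ = 6·sin69° = 5.601 m, counterclockwise.
Balancing moments: N × 5.601 = 546.8, giving N = 97.63 N.
ΣFx = 0 ⇒ f = N_wall = 97.63 N. ΣFy = 0 ⇒ N_floor = 676.2 N.
μ_min = f / N_floor = 97.63 / 676.2 = 0.144.

μ_min ≈ 0.144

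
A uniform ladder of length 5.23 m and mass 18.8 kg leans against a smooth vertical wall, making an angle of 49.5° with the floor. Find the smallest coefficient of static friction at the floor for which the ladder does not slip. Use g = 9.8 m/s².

Take moments about the foot of the ladder.
Ladder weight 18.8×9.8 = 184.2 N acts at 2.615 m along the ladder; its horizontal arm is 2.615·cos49.5° = 1.698 m → τ = 312.8 N·m clockwise.
Wall normal N acts horizontally at the top; its moment arm is the height L sinθ = 5.23·sin49.5° = 3.977 m, counterclockwise.
Στ = 0 ⇒ N × 3.977 = 312.8 ⇒ N = 78.65 N.
ΣFx = 0 ⇒ f = N_wall = 78.65 N. ΣFy = 0 ⇒ N_floor = 184.2 N.
μ_min = f / N_floor = 78.65 / 184.2 = 0.427.

μ_min ≈ 0.427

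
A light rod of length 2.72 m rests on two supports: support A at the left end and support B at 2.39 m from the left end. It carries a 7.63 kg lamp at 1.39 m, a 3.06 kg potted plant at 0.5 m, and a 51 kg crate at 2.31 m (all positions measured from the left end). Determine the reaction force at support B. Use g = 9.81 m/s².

R_B ≈ 533 N

About support A:
Lamp: 7.63 × 9.81 = 74.85 N down at 1.39 m → arm 1.39 m, τ = 74.85 × 1.39 = 104 N·m clockwise.
Potted plant: 3.06 × 9.81 = 30.02 N down at 0.5 m → arm 0.5 m, τ = 30.02 × 0.5 = 15.01 N·m clockwise.
Crate: 51 × 9.81 = 500.3 N down at 2.31 m → arm 2.31 m, τ = 500.3 × 2.31 = 1156 N·m clockwise.
Net load moment about support A = 1275 N·m clockwise.
Reaction R at support B is upward at 2.39 m, arm 2.39 m → moment R × 2.39 counterclockwise.
Setting net torque to zero: R × 2.39 = 1275 → R = 533 N.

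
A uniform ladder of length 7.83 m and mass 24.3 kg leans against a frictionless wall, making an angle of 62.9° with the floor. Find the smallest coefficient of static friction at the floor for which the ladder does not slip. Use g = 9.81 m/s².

μ_min ≈ 0.256

Sum moments about the foot of the ladder (the floor normal and friction both act there and drop out).
Ladder weight 24.3×9.81 = 238.4 N acts at 3.915 m along the ladder; its horizontal arm is 3.915·cos62.9° = 1.783 m → τ = 425.1 N·m clockwise.
Wall normal N acts horizontally at the top; its moment arm is the height L sinθ = 7.83·sin62.9° = 6.97 m, counterclockwise.
Στ = 0 ⇒ N × 6.97 = 425.1 ⇒ N = 60.99 N.
ΣFx = 0 ⇒ f = N_wall = 60.99 N. ΣFy = 0 ⇒ N_floor = 238.4 N.
μ_min = f / N_floor = 60.99 / 238.4 = 0.256.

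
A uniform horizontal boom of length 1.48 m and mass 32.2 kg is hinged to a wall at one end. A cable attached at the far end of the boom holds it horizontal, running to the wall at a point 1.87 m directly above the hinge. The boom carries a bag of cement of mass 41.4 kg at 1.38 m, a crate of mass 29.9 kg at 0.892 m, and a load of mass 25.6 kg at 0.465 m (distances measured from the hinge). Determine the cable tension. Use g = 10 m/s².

Choose the hinge as the axis so the unknown hinge reaction has zero arm there.
Beam weight: 32.2 × 10 = 322 N down at 0.74 m → arm 0.74 m, τ = 322 × 0.74 = 238.3 N·m clockwise.
Bag of cement: 41.4 × 10 = 414 N down at 1.38 m → arm 1.38 m, τ = 414 × 1.38 = 571.3 N·m clockwise.
Crate: 29.9 × 10 = 299 N down at 0.892 m → arm 0.892 m, τ = 299 × 0.892 = 266.7 N·m clockwise.
Load: 25.6 × 10 = 256 N down at 0.465 m → arm 0.465 m, τ = 256 × 0.465 = 119 N·m clockwise.
Total clockwise load moment = 1195 N·m.
The cable tension T acts at 1.48 m; only its component perpendicular to the boom, T sinθ, produces torque. sinθ = h/√(h²+d²) = 1.87/√(1.87²+1.48²) = 0.7841.
For rotational equilibrium, T × 1.48 × 0.7841 = 1195, so T = 1195 / 1.16 = 1030 N.

T ≈ 1030 N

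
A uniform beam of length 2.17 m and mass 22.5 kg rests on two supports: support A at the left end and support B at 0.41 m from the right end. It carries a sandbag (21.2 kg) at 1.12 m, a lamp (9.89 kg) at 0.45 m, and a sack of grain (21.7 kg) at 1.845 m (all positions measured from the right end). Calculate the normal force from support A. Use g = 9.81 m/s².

About support B:
Beam weight: 22.5 × 9.81 = 220.7 N down at 1.085 m → arm 0.675 m, τ = 220.7 × 0.675 = 149 N·m counterclockwise.
Sandbag: 21.2 × 9.81 = 208 N down at 1.12 m → arm 0.71 m, τ = 208 × 0.71 = 147.7 N·m counterclockwise.
Lamp: 9.89 × 9.81 = 97.02 N down at 0.45 m → arm 0.04 m, τ = 97.02 × 0.04 = 3.881 N·m counterclockwise.
Sack of grain: 21.7 × 9.81 = 212.9 N down at 1.845 m → arm 1.435 m, τ = 212.9 × 1.435 = 305.5 N·m counterclockwise.
Net load moment about support B = 606.1 N·m counterclockwise.
Reaction R at support A is upward at 2.17 m, arm 1.76 m → moment R × 1.76 clockwise.
Balancing moments: R × 1.76 = 606.1, giving R = 344 N.

R_A ≈ 344 N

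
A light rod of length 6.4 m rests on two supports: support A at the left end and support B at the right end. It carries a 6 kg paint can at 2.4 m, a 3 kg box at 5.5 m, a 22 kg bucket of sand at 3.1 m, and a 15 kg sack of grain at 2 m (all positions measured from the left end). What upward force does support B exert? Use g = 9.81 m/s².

R_B ≈ 198 N

Sum moments about support A (its reaction then has zero moment arm).
Paint can: 6 × 9.81 = 58.86 N down at 2.4 m → arm 2.4 m, τ = 58.86 × 2.4 = 141.3 N·m clockwise.
Box: 3 × 9.81 = 29.43 N down at 5.5 m → arm 5.5 m, τ = 29.43 × 5.5 = 161.9 N·m clockwise.
Bucket of sand: 22 × 9.81 = 215.8 N down at 3.1 m → arm 3.1 m, τ = 215.8 × 3.1 = 669 N·m clockwise.
Sack of grain: 15 × 9.81 = 147.2 N down at 2 m → arm 2 m, τ = 147.2 × 2 = 294.4 N·m clockwise.
Net load moment about support A = 1267 N·m clockwise.
Reaction R at support B is upward at 6.4 m, arm 6.4 m → moment R × 6.4 counterclockwise.
For rotational equilibrium, R × 6.4 = 1267, so R = 198 N.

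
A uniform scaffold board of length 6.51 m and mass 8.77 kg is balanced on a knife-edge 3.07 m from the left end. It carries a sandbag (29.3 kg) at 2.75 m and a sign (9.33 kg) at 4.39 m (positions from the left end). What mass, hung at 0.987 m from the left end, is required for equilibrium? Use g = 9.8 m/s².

m ≈ 2.19 kg

Sum moments about the knife-edge (at 3.07 m from the left end) (the support reaction has zero arm there).
Beam weight: 8.77 × 9.8 = 85.95 N down at 3.255 m → arm 0.185 m, τ = 85.95 × 0.185 = 15.9 N·m clockwise.
Sandbag: 29.3 × 9.8 = 287.1 N down at 2.75 m → arm 0.32 m, τ = 287.1 × 0.32 = 91.87 N·m counterclockwise.
Sign: 9.33 × 9.8 = 91.43 N down at 4.39 m → arm 1.32 m, τ = 91.43 × 1.32 = 120.7 N·m clockwise.
Net moment of known loads = 44.73 N·m clockwise.
An unknown mass m at 0.987 m has arm 2.083 m; its moment is m·g·2.083 counterclockwise.
For rotational equilibrium, m × 9.8 × 2.083 = 44.73, so m = 44.73 / (9.8 × 2.083) = 2.19 kg.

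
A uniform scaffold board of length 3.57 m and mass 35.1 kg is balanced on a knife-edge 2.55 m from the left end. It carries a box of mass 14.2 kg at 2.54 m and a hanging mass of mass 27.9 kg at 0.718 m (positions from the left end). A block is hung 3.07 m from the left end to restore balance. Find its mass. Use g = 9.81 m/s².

Choose the knife-edge (at 2.55 m from the left end) as the axis so the support reaction has zero arm there.
Beam weight: 35.1 × 9.81 = 344.3 N down at 1.785 m → arm 0.765 m, τ = 344.3 × 0.765 = 263.4 N·m counterclockwise.
Box: 14.2 × 9.81 = 139.3 N down at 2.54 m → arm 0.01 m, τ = 139.3 × 0.01 = 1.393 N·m counterclockwise.
Hanging mass: 27.9 × 9.81 = 273.7 N down at 0.718 m → arm 1.832 m, τ = 273.7 × 1.832 = 501.4 N·m counterclockwise.
Net moment of known loads = 766.2 N·m counterclockwise.
An unknown mass m at 3.07 m has arm 0.52 m; its moment is m·g·0.52 clockwise.
Στ = 0 ⇒ m × 9.81 × 0.52 = 766.2 ⇒ m = 766.2 / (9.81 × 0.52) = 150 kg.

m ≈ 150 kg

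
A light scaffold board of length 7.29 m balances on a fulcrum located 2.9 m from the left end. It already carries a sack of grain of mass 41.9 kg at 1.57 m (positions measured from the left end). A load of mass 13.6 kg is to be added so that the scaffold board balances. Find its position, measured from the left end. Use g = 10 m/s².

x ≈ 7 m from the left end

Take moments about the fulcrum (at 2.9 m from the left end).
Sack of grain: 41.9 × 10 = 419 N down at 1.57 m → arm 1.33 m, τ = 419 × 1.33 = 557.3 N·m counterclockwise.
Net moment of existing loads = 557.3 N·m counterclockwise.
The load weighs 13.6 × 10 = 136 N and must supply an equal clockwise moment, so its lever arm about the fulcrum is 557.3 / 136 = 4.1 m.
That puts it at 2.9 + 4.1 = 7 m from the left end.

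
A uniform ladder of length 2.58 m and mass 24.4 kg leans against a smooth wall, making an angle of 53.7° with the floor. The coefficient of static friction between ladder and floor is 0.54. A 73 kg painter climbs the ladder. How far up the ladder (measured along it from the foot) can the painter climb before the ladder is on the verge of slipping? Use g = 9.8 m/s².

Take moments about the foot of the ladder.
Ladder weight 24.4×9.8 = 239.1 N acts at 1.29 m along the ladder; its horizontal arm is 1.29·cos53.7° = 0.7637 m → τ = 182.6 N·m clockwise.
Painter weight 73×9.8 = 715.4 N at distance d → arm d·cos53.7° → τ = 715.4·d·0.592 clockwise.
Wall normal N at the top has arm L sinθ = 2.079 m counterclockwise, so Στ = 0 gives N·2.079 = 182.6 + 423.5·d.
ΣFy = 0 ⇒ N_floor = 954.5 N, so the maximum friction is μ_s·N_floor = 0.54×954.5 = 515.4 N. ΣFx = 0 ⇒ N_wall = f, so at the slipping point N = 515.4 N.
Substituting: 515.4×2.079 = 182.6 + 423.5·d ⇒ d = (1072 − 182.6) / 423.5 = 2.1 m.

d ≈ 2.1 m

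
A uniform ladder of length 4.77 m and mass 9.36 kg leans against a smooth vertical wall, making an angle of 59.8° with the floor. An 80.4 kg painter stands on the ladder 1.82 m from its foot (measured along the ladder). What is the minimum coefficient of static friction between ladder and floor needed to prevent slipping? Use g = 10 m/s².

Sum moments about the foot of the ladder (the floor normal and friction both act there and drop out).
Ladder weight 9.36×10 = 93.6 N acts at 2.385 m along the ladder; its horizontal arm is 2.385·cos59.8° = 1.2 m → τ = 112.3 N·m clockwise.
Painter: 80.4×10 = 804 N at 1.82 m → arm 0.9155 m → τ = 736.1 N·m clockwise.
Wall normal N acts horizontally at the top; its moment arm is the height L sinθ = 4.77·sin59.8° = 4.123 m, counterclockwise.
Balancing moments: N × 4.123 = 848.4, giving N = 205.8 N.
ΣFx = 0 ⇒ f = N_wall = 205.8 N. ΣFy = 0 ⇒ N_floor = 897.6 N.
μ_min = f / N_floor = 205.8 / 897.6 = 0.229.

μ_min ≈ 0.229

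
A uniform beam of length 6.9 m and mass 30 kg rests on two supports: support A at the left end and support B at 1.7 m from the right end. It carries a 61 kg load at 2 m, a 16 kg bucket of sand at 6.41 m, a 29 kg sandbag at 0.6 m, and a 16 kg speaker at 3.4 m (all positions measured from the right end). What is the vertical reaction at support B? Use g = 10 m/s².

R_B ≈ 1250 N

Sum moments about support A (its reaction then has zero moment arm).
Beam weight: 30 × 10 = 300 N down at 3.45 m → arm 3.45 m, τ = 300 × 3.45 = 1035 N·m clockwise.
Load: 61 × 10 = 610 N down at 2 m → arm 4.9 m, τ = 610 × 4.9 = 2989 N·m clockwise.
Bucket of sand: 16 × 10 = 160 N down at 6.41 m → arm 0.49 m, τ = 160 × 0.49 = 78.4 N·m clockwise.
Sandbag: 29 × 10 = 290 N down at 0.6 m → arm 6.3 m, τ = 290 × 6.3 = 1827 N·m clockwise.
Speaker: 16 × 10 = 160 N down at 3.4 m → arm 3.5 m, τ = 160 × 3.5 = 560 N·m clockwise.
Net load moment about support A = 6489 N·m clockwise.
Reaction R at support B is upward at 1.7 m, arm 5.2 m → moment R × 5.2 counterclockwise.
Setting net torque to zero: R × 5.2 = 6489 → R = 1250 N.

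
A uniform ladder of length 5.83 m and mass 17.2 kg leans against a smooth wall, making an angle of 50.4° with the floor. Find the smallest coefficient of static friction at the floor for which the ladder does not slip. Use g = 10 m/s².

μ_min ≈ 0.414

Sum moments about the foot of the ladder (the floor normal and friction both act there and drop out).
Ladder weight 17.2×10 = 172 N acts at 2.915 m along the ladder; its horizontal arm is 2.915·cos50.4° = 1.858 m → τ = 319.6 N·m clockwise.
Wall normal N acts horizontally at the top; its moment arm is the height L sinθ = 5.83·sin50.4° = 4.492 m, counterclockwise.
Balancing moments: N × 4.492 = 319.6, giving N = 71.15 N.
ΣFx = 0 ⇒ f = N_wall = 71.15 N. ΣFy = 0 ⇒ N_floor = 172 N.
μ_min = f / N_floor = 71.15 / 172 = 0.414.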